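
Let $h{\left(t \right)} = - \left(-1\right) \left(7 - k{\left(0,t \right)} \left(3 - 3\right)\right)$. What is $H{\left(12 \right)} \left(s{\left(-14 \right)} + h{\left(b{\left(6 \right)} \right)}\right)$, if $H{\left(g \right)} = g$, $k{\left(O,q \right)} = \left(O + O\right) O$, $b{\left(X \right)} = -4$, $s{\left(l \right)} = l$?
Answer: $-84$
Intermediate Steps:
$k{\left(O,q \right)} = 2 O^{2}$ ($k{\left(O,q \right)} = 2 O O = 2 O^{2}$)
$h{\left(t \right)} = 7$ ($h{\left(t \right)} = - \left(-1\right) \left(7 - 2 \cdot 0^{2} \left(3 - 3\right)\right) = - \left(-1\right) \left(7 - 2 \cdot 0 \cdot 0\right) = - \left(-1\right) \left(7 - 0 \cdot 0\right) = - \left(-1\right) \left(7 - 0\right) = - \left(-1\right) \left(7 + 0\right) = - \left(-1\right) 7 = \left(-1\right) \left(-7\right) = 7$)
$H{\left(12 \right)} \left(s{\left(-14 \right)} + h{\left(b{\left(6 \right)} \right)}\right) = 12 \left(-14 + 7\right) = 12 \left(-7\right) = -84$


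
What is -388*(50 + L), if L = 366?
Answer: -161408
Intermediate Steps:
-388*(50 + L) = -388*(50 + 366) = -388*416 = -161408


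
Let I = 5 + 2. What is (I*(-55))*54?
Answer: -20790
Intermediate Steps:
I = 7
(I*(-55))*54 = (7*(-55))*54 = -385*54 = -20790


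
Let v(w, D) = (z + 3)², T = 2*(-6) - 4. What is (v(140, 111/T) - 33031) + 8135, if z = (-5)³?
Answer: -10012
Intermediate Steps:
z = -125
T = -16 (T = -12 - 4 = -16)
v(w, D) = 14884 (v(w, D) = (-125 + 3)² = (-122)² = 14884)
(v(140, 111/T) - 33031) + 8135 = (14884 - 33031) + 8135 = -18147 + 8135 = -10012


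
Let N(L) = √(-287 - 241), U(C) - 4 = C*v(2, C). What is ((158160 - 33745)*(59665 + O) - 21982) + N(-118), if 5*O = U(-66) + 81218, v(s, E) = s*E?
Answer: 9661026715 + 4*I*√33 ≈ 9.661e+9 + 22.978*I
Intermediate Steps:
v(s, E) = E*s
U(C) = 4 + 2*C² (U(C) = 4 + C*(C*2) = 4 + C*(2*C) = 4 + 2*C²)
O = 89934/5 (O = ((4 + 2*(-66)²) + 81218)/5 = ((4 + 2*4356) + 81218)/5 = ((4 + 8712) + 81218)/5 = (8716 + 81218)/5 = (⅕)*89934 = 89934/5 ≈ 17987.)
N(L) = 4*I*√33 (N(L) = √(-528) = 4*I*√33)
((158160 - 33745)*(59665 + O) - 21982) + N(-118) = ((158160 - 33745)*(59665 + 89934/5) - 21982) + 4*I*√33 = (124415*(388259/5) - 21982) + 4*I*√33 = (9661048697 - 21982) + 4*I*√33 = 9661026715 + 4*I*√33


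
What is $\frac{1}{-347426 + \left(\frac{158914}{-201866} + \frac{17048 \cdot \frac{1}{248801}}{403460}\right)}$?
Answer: $- \frac{361849316200435}{125716145387087207147} \approx -2.8783 \cdot 10^{-6}$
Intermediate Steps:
$\frac{1}{-347426 + \left(\frac{158914}{-201866} + \frac{17048 \cdot \frac{1}{248801}}{403460}\right)} = \frac{1}{-347426 + \left(158914 \left(- \frac{1}{201866}\right) + 17048 \cdot \frac{1}{248801} \cdot \frac{1}{403460}\right)} = \frac{1}{-347426 + \left(- \frac{11351}{14419} + \frac{17048}{248801} \cdot \frac{1}{403460}\right)} = \frac{1}{-347426 + \left(- \frac{11351}{14419} + \frac{4262}{25095312865}\right)} = \frac{1}{-347426 - \frac{284856834876837}{361849316200435}} = \frac{1}{- \frac{125716145387087207147}{361849316200435}} = - \frac{361849316200435}{125716145387087207147}$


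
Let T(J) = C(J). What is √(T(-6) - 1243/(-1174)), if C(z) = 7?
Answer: √11107214/1174 ≈ 2.8388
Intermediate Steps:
T(J) = 7
√(T(-6) - 1243/(-1174)) = √(7 - 1243/(-1174)) = √(7 - 1243*(-1/1174)) = √(7 + 1243/1174) = √(9461/1174) = √11107214/1174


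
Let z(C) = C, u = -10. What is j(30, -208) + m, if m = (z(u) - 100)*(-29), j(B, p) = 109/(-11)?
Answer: 34981/11 ≈ 3180.1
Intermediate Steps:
j(B, p) = -109/11 (j(B, p) = 109*(-1/11) = -109/11)
m = 3190 (m = (-10 - 100)*(-29) = -110*(-29) = 3190)
j(30, -208) + m = -109/11 + 3190 = 34981/11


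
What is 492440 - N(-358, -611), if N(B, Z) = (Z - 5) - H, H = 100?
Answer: 493156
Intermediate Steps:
N(B, Z) = -105 + Z (N(B, Z) = (Z - 5) - 1*100 = (-5 + Z) - 100 = -105 + Z)
492440 - N(-358, -611) = 492440 - (-105 - 611) = 492440 - 1*(-716) = 492440 + 716 = 493156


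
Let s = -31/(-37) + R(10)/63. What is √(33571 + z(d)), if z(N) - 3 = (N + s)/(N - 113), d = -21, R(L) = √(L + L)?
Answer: √(90990630713241 - 642061*√5)/52059 ≈ 183.23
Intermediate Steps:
R(L) = √2*√L (R(L) = √(2*L) = √2*√L)
s = 31/37 + 2*√5/63 (s = -31/(-37) + (√2*√10)/63 = -31*(-1/37) + (2*√5)*(1/63) = 31/37 + 2*√5/63 ≈ 0.90882)
z(N) = 3 + (31/37 + N + 2*√5/63)/(-113 + N) (z(N) = 3 + (N + (31/37 + 2*√5/63))/(N - 113) = 3 + (31/37 + N + 2*√5/63)/(-113 + N))
√(33571 + z(d)) = √(33571 + 2*(-394128 + 37*√5 + 4662*(-21))/(2331*(-113 - 21))) = √(33571 + (2/2331)*(-394128 + 37*√5 - 97902)/(-134)) = √(33571 + (2/2331)*(-1/134)*(-492030 + 37*√5)) = √(33571 + (7810/2479 - √5/4221)) = √(83230319/2479 - √5/4221)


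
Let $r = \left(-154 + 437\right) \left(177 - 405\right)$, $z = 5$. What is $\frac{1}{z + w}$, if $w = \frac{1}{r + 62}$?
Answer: $\frac{64462}{322309} \approx 0.2$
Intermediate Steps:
$r = -64524$ ($r = 283 \left(-228\right) = -64524$)
$w = - \frac{1}{64462}$ ($w = \frac{1}{-64524 + 62} = \frac{1}{-64462} = - \frac{1}{64462} \approx -1.5513 \cdot 10^{-5}$)
$\frac{1}{z + w} = \frac{1}{5 - \frac{1}{64462}} = \frac{1}{\frac{322309}{64462}} = \frac{64462}{322309}$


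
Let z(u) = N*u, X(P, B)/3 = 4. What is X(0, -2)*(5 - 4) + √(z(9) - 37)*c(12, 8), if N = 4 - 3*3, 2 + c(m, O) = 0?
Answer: 12 - 2*I*√82 ≈ 12.0 - 18.111*I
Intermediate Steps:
c(m, O) = -2 (c(m, O) = -2 + 0 = -2)
X(P, B) = 12 (X(P, B) = 3*4 = 12)
N = -5 (N = 4 - 9 = -5)
z(u) = -5*u
X(0, -2)*(5 - 4) + √(z(9) - 37)*c(12, 8) = 12*(5 - 4) + √(-5*9 - 37)*(-2) = 12*1 + √(-45 - 37)*(-2) = 12 + √(-82)*(-2) = 12 + (I*√82)*(-2) = 12 - 2*I*√82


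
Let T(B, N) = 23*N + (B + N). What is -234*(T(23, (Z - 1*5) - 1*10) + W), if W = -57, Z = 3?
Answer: 75348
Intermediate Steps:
T(B, N) = B + 24*N
-234*(T(23, (Z - 1*5) - 1*10) + W) = -234*((23 + 24*((3 - 1*5) - 1*10)) - 57) = -234*((23 + 24*((3 - 5) - 10)) - 57) = -234*((23 + 24*(-2 - 10)) - 57) = -234*((23 + 24*(-12)) - 57) = -234*((23 - 288) - 57) = -234*(-265 - 57) = -234*(-322) = 75348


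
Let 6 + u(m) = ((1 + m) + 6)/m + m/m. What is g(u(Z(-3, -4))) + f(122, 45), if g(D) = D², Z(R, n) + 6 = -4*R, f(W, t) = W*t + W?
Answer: 202321/36 ≈ 5620.0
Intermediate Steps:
f(W, t) = W + W*t
Z(R, n) = -6 - 4*R
u(m) = -5 + (7 + m)/m (u(m) = -6 + (((1 + m) + 6)/m + m/m) = -6 + ((7 + m)/m + 1) = -6 + (1 + (7 + m)/m) = -5 + (7 + m)/m)
g(u(Z(-3, -4))) + f(122, 45) = (-4 + 7/(-6 - 4*(-3)))² + 122*(1 + 45) = (-4 + 7/(-6 + 12))² + 122*46 = (-4 + 7/6)² + 5612 = (-17/6)² + 5612 = 289/36 + 5612 = 202321/36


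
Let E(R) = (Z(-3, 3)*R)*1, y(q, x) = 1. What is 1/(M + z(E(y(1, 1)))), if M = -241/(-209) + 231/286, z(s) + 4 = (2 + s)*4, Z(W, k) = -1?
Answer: 5434/10655 ≈ 0.51000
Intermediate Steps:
E(R) = -R (E(R) = -R*1 = -R)
z(s) = 4 + 4*s (z(s) = -4 + (2 + s)*4 = -4 + (8 + 4*s) = 4 + 4*s)
M = 10655/5434 (M = -241*(-1/209) + 231*(1/286) = 241/209 + 21/26 = 10655/5434 ≈ 1.9608)
1/(M + z(E(y(1, 1)))) = 1/(10655/5434 + (4 + 4*(-1*1))) = 1/(10655/5434 + (4 + 4*(-1))) = 1/(10655/5434 + (4 - 4)) = 1/(10655/5434 + 0) = 1/(10655/5434) = 5434/10655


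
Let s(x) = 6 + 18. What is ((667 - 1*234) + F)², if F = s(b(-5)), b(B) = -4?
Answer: 208849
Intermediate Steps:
s(x) = 24
F = 24
((667 - 1*234) + F)² = ((667 - 1*234) + 24)² = ((667 - 234) + 24)² = (433 + 24)² = 457² = 208849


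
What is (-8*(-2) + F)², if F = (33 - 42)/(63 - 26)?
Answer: 339889/1369 ≈ 248.28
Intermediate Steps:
F = -9/37 ≈ -0.24324
(-8*(-2) + F)² = (-8*(-2) - 9/37)² = (16 - 9/37)² = (583/37)² = 339889/1369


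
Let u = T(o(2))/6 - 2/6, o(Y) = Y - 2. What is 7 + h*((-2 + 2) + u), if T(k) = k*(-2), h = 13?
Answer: 8/3 ≈ 2.6667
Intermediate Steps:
o(Y) = -2 + Y
T(k) = -2*k
u = -⅓ (u = -2*(-2 + 2)/6 - 2/6 = -2*0*(⅙) - 2*⅙ = 0*(⅙) - ⅓ = 0 - ⅓ = -⅓ ≈ -0.33333)
7 + h*((-2 + 2) + u) = 7 + 13*((-2 + 2) - ⅓) = 7 + 13*(0 - ⅓) = 7 + 13*(-⅓) = 7 - 13/3 = 8/3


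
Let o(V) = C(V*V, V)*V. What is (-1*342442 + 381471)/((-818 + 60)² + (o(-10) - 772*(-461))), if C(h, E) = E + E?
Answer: 39029/930656 ≈ 0.041937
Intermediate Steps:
C(h, E) = 2*E
o(V) = 2*V² (o(V) = (2*V)*V = 2*V²)
(-1*342442 + 381471)/((-818 + 60)² + (o(-10) - 772*(-461))) = (-1*342442 + 381471)/((-818 + 60)² + (2*(-10)² - 772*(-461))) = (-342442 + 381471)/((-758)² + (2*100 + 355892)) = 39029/(574564 + (200 + 355892)) = 39029/(574564 + 356092) = 39029/930656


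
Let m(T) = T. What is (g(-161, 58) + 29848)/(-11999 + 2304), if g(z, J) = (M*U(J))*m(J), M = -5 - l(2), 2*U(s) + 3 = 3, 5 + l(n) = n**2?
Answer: -4264/1385 ≈ -3.0787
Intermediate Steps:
l(n) = -5 + n**2
U(s) = 0 (U(s) = -3/2 + (1/2)*3 = -3/2 + 3/2 = 0)
M = -4 (M = -5 - (-5 + 2**2) = -5 - (-5 + 4) = -5 - 1*(-1) = -5 + 1 = -4)
g(z, J) = 0 (g(z, J) = (-4*0)*J = 0*J = 0)
(g(-161, 58) + 29848)/(-11999 + 2304) = (0 + 29848)/(-11999 + 2304) = 29848/(-9695) = 29848*(-1/9695) = -4264/1385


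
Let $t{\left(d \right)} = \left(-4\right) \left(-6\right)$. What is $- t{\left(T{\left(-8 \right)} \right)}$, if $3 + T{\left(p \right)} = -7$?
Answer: $-24$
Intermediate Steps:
$T{\left(p \right)} = -10$ ($T{\left(p \right)} = -3 - 7 = -10$)
$t{\left(d \right)} = 24$
$- t{\left(T{\left(-8 \right)} \right)} = \left(-1\right) 24 = -24$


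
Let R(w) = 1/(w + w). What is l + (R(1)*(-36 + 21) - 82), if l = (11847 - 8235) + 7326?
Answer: 21697/2 ≈ 10849.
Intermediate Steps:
l = 10938 (l = 3612 + 7326 = 10938)
R(w) = 1/(2*w)
l + (R(1)*(-36 + 21) - 82) = 10938 + (((½)/1)*(-36 + 21) - 82) = 10938 + (((½)*1)*(-15) - 82) = 10938 + ((½)*(-15) - 82) = 10938 + (-15/2 - 82) = 10938 - 179/2 = 21697/2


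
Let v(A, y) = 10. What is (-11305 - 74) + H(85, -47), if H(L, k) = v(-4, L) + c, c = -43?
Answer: -11412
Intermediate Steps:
H(L, k) = -33 (H(L, k) = 10 - 43 = -33)
(-11305 - 74) + H(85, -47) = (-11305 - 74) - 33 = -11379 - 33 = -11412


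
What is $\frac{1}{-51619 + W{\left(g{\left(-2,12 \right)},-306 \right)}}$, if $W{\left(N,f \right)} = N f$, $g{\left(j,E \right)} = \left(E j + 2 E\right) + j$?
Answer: $- \frac{1}{51007} \approx -1.9605 \cdot 10^{-5}$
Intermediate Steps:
$g{\left(j,E \right)} = j + 2 E + E j$ ($g{\left(j,E \right)} = \left(2 E + E j\right) + j = j + 2 E + E j$)
$\frac{1}{-51619 + W{\left(g{\left(-2,12 \right)},-306 \right)}} = \frac{1}{-51619 + \left(-2 + 2 \cdot 12 + 12 \left(-2\right)\right) \left(-306\right)} = \frac{1}{-51619 + \left(-2 + 24 - 24\right) \left(-306\right)} = \frac{1}{-51619 - -612} = \frac{1}{-51619 + 612} = \frac{1}{-51007} = - \frac{1}{51007}$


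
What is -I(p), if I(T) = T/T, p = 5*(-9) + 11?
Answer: -1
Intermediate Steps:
p = -34 (p = -45 + 11 = -34)
I(T) = 1
-I(p) = -1*1 = -1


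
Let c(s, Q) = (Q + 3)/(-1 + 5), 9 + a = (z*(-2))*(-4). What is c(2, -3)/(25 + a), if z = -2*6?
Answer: 0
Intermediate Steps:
z = -12
a = -105 (a = -9 - 12*(-2)*(-4) = -9 + 24*(-4) = -9 - 96 = -105)
c(s, Q) = ¾ + Q/4 (c(s, Q) = (3 + Q)/4 = (3 + Q)*(¼) = ¾ + Q/4)
c(2, -3)/(25 + a) = (¾ + (¼)*(-3))/(25 - 105) = (¾ - ¾)/(-80) = -1/80*0 = 0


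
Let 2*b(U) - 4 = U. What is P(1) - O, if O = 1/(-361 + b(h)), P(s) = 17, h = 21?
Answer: 11851/697 ≈ 17.003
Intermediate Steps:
b(U) = 2 + U/2
O = -2/697 (O = 1/(-361 + (2 + (½)*21)) = 1/(-361 + (2 + 21/2)) = 1/(-361 + 25/2) = 1/(-697/2) = -2/697 ≈ -0.0028694)
P(1) - O = 17 - 1*(-2/697) = 17 + 2/697 = 11851/697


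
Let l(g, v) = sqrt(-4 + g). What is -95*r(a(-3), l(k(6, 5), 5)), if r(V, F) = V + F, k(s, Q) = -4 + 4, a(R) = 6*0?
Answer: -190*I ≈ -190.0*I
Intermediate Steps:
a(R) = 0
k(s, Q) = 0
r(V, F) = F + V
-95*r(a(-3), l(k(6, 5), 5)) = -95*(sqrt(-4 + 0) + 0) = -95*(sqrt(-4) + 0) = -95*(2*I + 0) = -190*I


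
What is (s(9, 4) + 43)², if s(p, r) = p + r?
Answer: 3136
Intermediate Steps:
(s(9, 4) + 43)² = ((9 + 4) + 43)² = (13 + 43)² = 56² = 3136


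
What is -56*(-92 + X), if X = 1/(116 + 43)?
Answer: 819112/159 ≈ 5151.6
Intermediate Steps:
X = 1/159 ≈ 0.0062893
-56*(-92 + X) = -56*(-92 + 1/159) = -56*(-14627/159) = 819112/159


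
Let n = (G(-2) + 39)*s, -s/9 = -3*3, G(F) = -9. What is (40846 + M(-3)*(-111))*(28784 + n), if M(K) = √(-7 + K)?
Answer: 1274967044 - 3464754*I*√10 ≈ 1.275e+9 - 1.0957e+7*I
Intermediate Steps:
s = 81 (s = -(-27)*3 = -9*(-9) = 81)
n = 2430 (n = (-9 + 39)*81 = 30*81 = 2430)
(40846 + M(-3)*(-111))*(28784 + n) = (40846 + √(-7 - 3)*(-111))*(28784 + 2430) = (40846 + √(-10)*(-111))*31214 = (40846 + (I*√10)*(-111))*31214 = (40846 - 111*I*√10)*31214 = 1274967044 - 3464754*I*√10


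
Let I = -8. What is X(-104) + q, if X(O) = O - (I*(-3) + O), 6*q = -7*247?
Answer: -1873/6 ≈ -312.17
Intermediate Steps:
q = -1729/6 (q = (-7*247)/6 = (1/6)*(-1729) = -1729/6 ≈ -288.17)
X(O) = -24 (X(O) = O - (-8*(-3) + O) = O - (24 + O) = O + (-24 - O) = -24)
X(-104) + q = -24 - 1729/6 = -1873/6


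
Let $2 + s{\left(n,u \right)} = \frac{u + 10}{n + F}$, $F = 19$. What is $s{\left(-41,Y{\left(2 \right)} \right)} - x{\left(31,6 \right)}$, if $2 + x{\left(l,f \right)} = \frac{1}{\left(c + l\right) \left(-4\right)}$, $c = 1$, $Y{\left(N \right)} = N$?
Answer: $- \frac{757}{1408} \approx -0.53764$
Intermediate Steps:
$s{\left(n,u \right)} = -2 + \frac{10 + u}{19 + n}$ ($s{\left(n,u \right)} = -2 + \frac{u + 10}{n + 19} = -2 + \frac{10 + u}{19 + n}$)
$x{\left(l,f \right)} = -2 + \frac{1}{-4 - 4 l}$ ($x{\left(l,f \right)} = -2 + \frac{1}{\left(1 + l\right) \left(-4\right)} = -2 + \frac{1}{-4 - 4 l}$)
$s{\left(-41,Y{\left(2 \right)} \right)} - x{\left(31,6 \right)} = \frac{-28 + 2 - -82}{19 - 41} - \frac{-9 - 248}{4 \left(1 + 31\right)} = \frac{-28 + 2 + 82}{-22} - \frac{-9 - 248}{4 \cdot 32} = \left(- \frac{1}{22}\right) 56 - \frac{1}{4} \cdot \frac{1}{32} \left(-257\right) = - \frac{28}{11} - - \frac{257}{128} = - \frac{28}{11} + \frac{257}{128} = - \frac{757}{1408}$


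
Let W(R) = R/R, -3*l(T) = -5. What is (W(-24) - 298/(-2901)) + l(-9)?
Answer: 2678/967 ≈ 2.7694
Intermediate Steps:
l(T) = 5/3 (l(T) = -⅓*(-5) = 5/3)
W(R) = 1
(W(-24) - 298/(-2901)) + l(-9) = (1 - 298/(-2901)) + 5/3 = (1 - 298*(-1/2901)) + 5/3 = (1 + 298/2901) + 5/3 = 3199/2901 + 5/3 = 2678/967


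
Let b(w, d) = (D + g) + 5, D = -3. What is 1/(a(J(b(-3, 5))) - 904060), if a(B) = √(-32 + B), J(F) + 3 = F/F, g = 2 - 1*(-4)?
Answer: -26590/24038955401 - I*√34/817324483634 ≈ -1.1061e-6 - 7.1342e-12*I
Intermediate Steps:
g = 6 (g = 2 + 4 = 6)
b(w, d) = 8 (b(w, d) = (-3 + 6) + 5 = 3 + 5 = 8)
J(F) = -2 (J(F) = -3 + F/F = -3 + 1 = -2)
1/(a(J(b(-3, 5))) - 904060) = 1/(√(-32 - 2) - 904060) = 1/(√(-34) - 904060) = 1/(I*√34 - 904060) = 1/(-904060 + I*√34)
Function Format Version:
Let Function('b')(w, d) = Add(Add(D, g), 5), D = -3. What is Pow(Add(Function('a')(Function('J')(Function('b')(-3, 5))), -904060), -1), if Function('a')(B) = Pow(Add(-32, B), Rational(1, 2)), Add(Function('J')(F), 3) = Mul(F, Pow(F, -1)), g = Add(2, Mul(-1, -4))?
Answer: Add(Rational(-26590, 24038955401), Mul(Rational(-1, 817324483634), I, Pow(34, Rational(1, 2)))) ≈ Add(-1.1061e-6, Mul(-7.1342e-12, I))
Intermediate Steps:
g = 6 (g = Add(2, 4) = 6)
Function('b')(w, d) = 8 (Function('b')(w, d) = Add(Add(-3, 6), 5) = Add(3, 5) = 8)
Function('J')(F) = -2 (Function('J')(F) = Add(-3, Mul(F, Pow(F, -1))) = Add(-3, 1) = -2)
Pow(Add(Function('a')(Function('J')(Function('b')(-3, 5))), -904060), -1) = Pow(Add(Pow(Add(-32, -2), Rational(1, 2)), -904060), -1) = Pow(Add(Pow(-34, Rational(1, 2)), -904060), -1) = Pow(Add(Mul(I, Pow(34, Rational(1, 2))), -904060), -1) = Pow(Add(-904060, Mul(I, Pow(34, Rational(1, 2)))), -1)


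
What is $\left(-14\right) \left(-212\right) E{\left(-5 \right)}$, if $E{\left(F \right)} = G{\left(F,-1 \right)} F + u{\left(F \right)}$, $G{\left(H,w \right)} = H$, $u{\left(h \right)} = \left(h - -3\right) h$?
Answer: $103880$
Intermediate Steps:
$u{\left(h \right)} = h \left(3 + h\right)$ ($u{\left(h \right)} = \left(h + 3\right) h = \left(3 + h\right) h = h \left(3 + h\right)$)
$E{\left(F \right)} = F^{2} + F \left(3 + F\right)$ ($E{\left(F \right)} = F F + F \left(3 + F\right) = F^{2} + F \left(3 + F\right)$)
$\left(-14\right) \left(-212\right) E{\left(-5 \right)} = \left(-14\right) \left(-212\right) \left(- 5 \left(3 + 2 \left(-5\right)\right)\right) = 2968 \left(- 5 \left(3 - 10\right)\right) = 2968 \left(\left(-5\right) \left(-7\right)\right) = 2968 \cdot 35 = 103880$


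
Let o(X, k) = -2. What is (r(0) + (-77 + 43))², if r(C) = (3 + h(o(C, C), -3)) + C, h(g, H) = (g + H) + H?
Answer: 1521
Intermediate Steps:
h(g, H) = g + 2*H (h(g, H) = (H + g) + H = g + 2*H)
r(C) = -5 + C (r(C) = (3 + (-2 + 2*(-3))) + C = (3 + (-2 - 6)) + C = (3 - 8) + C = -5 + C)
(r(0) + (-77 + 43))² = ((-5 + 0) + (-77 + 43))² = (-5 - 34)² = (-39)² = 1521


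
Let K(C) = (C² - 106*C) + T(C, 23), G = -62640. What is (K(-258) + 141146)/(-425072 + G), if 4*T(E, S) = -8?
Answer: -14691/30482 ≈ -0.48196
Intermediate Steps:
T(E, S) = -2 (T(E, S) = (¼)*(-8) = -2)
K(C) = -2 + C² - 106*C (K(C) = (C² - 106*C) - 2 = -2 + C² - 106*C)
(K(-258) + 141146)/(-425072 + G) = ((-2 + (-258)² - 106*(-258)) + 141146)/(-425072 - 62640) = ((-2 + 66564 + 27348) + 141146)/(-487712) = (93910 + 141146)*(-1/487712) = 235056*(-1/487712) = -14691/30482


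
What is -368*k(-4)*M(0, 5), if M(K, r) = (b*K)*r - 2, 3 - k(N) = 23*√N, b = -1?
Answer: 2208 - 33856*I ≈ 2208.0 - 33856.0*I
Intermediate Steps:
k(N) = 3 - 23*√N
M(K, r) = -2 - K*r (M(K, r) = (-K)*r - 2 = -K*r - 2 = -2 - K*r)
-368*k(-4)*M(0, 5) = -368*(3 - 46*I)*(-2 - 1*0*5) = -368*(3 - 46*I)*(-2 + 0) = -368*(3 - 46*I)*(-2) = -368*(-6 + 92*I) = 2208 - 33856*I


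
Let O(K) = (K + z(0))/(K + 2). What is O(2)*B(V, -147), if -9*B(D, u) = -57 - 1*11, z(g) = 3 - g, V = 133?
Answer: 85/9 ≈ 9.4444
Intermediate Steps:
O(K) = (3 + K)/(2 + K) (O(K) = (K + (3 - 1*0))/(K + 2) = (K + (3 + 0))/(2 + K) = (K + 3)/(2 + K) = (3 + K)/(2 + K))
B(D, u) = 68/9 (B(D, u) = -(-57 - 1*11)/9 = -(-57 - 11)/9 = -1/9*(-68) = 68/9)
O(2)*B(V, -147) = ((3 + 2)/(2 + 2))*(68/9) = (5/4)*(68/9) = 85/9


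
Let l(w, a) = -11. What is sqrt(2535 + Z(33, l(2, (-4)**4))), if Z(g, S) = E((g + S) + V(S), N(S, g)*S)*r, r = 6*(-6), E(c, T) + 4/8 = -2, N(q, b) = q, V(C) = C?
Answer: 5*sqrt(105) ≈ 51.235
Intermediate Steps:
E(c, T) = -5/2 (E(c, T) = -1/2 - 2 = -5/2)
r = -36
Z(g, S) = 90 (Z(g, S) = -5/2*(-36) = 90)
sqrt(2535 + Z(33, l(2, (-4)**4))) = sqrt(2535 + 90) = sqrt(2625) = 5*sqrt(105)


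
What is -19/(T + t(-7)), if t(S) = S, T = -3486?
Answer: 19/3493 ≈ 0.0054395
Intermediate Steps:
-19/(T + t(-7)) = -19/(-3486 - 7) = -19/(-3493) = -1/3493*(-19) = 19/3493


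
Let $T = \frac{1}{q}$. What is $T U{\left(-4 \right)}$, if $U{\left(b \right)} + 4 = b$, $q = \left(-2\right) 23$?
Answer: $\frac{4}{23} \approx 0.17391$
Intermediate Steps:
$q = -46$
$U{\left(b \right)} = -4 + b$
$T = - \frac{1}{46}$ ($T = \frac{1}{-46} = - \frac{1}{46} \approx -0.021739$)
$T U{\left(-4 \right)} = - \frac{-4 - 4}{46} = \left(- \frac{1}{46}\right) \left(-8\right) = \frac{4}{23}$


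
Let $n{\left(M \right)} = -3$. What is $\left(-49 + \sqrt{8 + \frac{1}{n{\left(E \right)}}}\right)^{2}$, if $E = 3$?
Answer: $\frac{\left(147 - \sqrt{69}\right)^{2}}{9} \approx 2137.3$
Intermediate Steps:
$\left(-49 + \sqrt{8 + \frac{1}{n{\left(E \right)}}}\right)^{2} = \left(-49 + \sqrt{8 + \frac{1}{-3}}\right)^{2} = \left(-49 + \sqrt{8 - \frac{1}{3}}\right)^{2} = \left(-49 + \sqrt{\frac{23}{3}}\right)^{2} = \left(-49 + \frac{\sqrt{69}}{3}\right)^{2}$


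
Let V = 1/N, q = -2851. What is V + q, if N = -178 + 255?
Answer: -219526/77 ≈ -2851.0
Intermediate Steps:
N = 77
V = 1/77 ≈ 0.012987
V + q = 1/77 - 2851 = -219526/77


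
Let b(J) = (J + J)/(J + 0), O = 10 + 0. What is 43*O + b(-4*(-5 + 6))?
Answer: 432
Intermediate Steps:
O = 10
b(J) = 2 (b(J) = (2*J)/J = 2)
43*O + b(-4*(-5 + 6)) = 43*10 + 2 = 430 + 2 = 432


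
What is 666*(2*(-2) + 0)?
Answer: -2664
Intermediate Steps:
666*(2*(-2) + 0) = 666*(-4 + 0) = 666*(-4) = -2664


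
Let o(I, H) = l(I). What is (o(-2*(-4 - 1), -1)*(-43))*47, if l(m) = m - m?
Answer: 0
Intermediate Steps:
l(m) = 0
o(I, H) = 0
(o(-2*(-4 - 1), -1)*(-43))*47 = (0*(-43))*47 = 0*47 = 0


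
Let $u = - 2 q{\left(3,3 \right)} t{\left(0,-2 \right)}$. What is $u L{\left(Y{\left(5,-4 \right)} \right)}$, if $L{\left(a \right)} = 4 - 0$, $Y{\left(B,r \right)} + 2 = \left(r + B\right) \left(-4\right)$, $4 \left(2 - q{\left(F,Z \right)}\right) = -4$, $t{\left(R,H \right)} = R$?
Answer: $0$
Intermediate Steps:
$q{\left(F,Z \right)} = 3$ ($q{\left(F,Z \right)} = 2 - -1 = 2 + 1 = 3$)
$Y{\left(B,r \right)} = -2 - 4 B - 4 r$ ($Y{\left(B,r \right)} = -2 + \left(r + B\right) \left(-4\right) = -2 + \left(B + r\right) \left(-4\right) = -2 - \left(4 B + 4 r\right) = -2 - 4 B - 4 r$)
$L{\left(a \right)} = 4$ ($L{\left(a \right)} = 4 + 0 = 4$)
$u = 0$ ($u = \left(-2\right) 3 \cdot 0 = \left(-6\right) 0 = 0$)
$u L{\left(Y{\left(5,-4 \right)} \right)} = 0 \cdot 4 = 0$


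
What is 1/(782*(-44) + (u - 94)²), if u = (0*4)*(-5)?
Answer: -1/25572 ≈ -3.9105e-5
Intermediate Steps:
u = 0 (u = 0*(-5) = 0)
1/(782*(-44) + (u - 94)²) = 1/(782*(-44) + (0 - 94)²) = 1/(-34408 + (-94)²) = 1/(-34408 + 8836) = 1/(-25572) = -1/25572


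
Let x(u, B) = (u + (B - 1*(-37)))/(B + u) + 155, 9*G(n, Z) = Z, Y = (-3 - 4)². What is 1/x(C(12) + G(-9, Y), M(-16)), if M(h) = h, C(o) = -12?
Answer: 203/31335 ≈ 0.0064784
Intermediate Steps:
Y = 49 (Y = (-7)² = 49)
G(n, Z) = Z/9
x(u, B) = 155 + (37 + B + u)/(B + u) (x(u, B) = (u + (B + 37))/(B + u) + 155 = (u + (37 + B))/(B + u) + 155 = (37 + B + u)/(B + u) + 155 = 155 + (37 + B + u)/(B + u))
1/x(C(12) + G(-9, Y), M(-16)) = 1/((37 + 156*(-16) + 156*(-12 + (⅑)*49))/(-16 + (-12 + (⅑)*49))) = 1/((37 - 2496 + 156*(-12 + 49/9))/(-16 + (-12 + 49/9))) = 1/((37 - 2496 + 156*(-59/9))/(-16 - 59/9)) = 1/((37 - 2496 - 3068/3)/(-203/9)) = 1/(-9/203*(-10445/3)) = 1/(31335/203) = 203/31335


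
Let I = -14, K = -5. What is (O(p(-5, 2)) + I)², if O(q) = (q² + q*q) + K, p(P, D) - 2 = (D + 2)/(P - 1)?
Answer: 19321/81 ≈ 238.53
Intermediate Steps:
p(P, D) = 2 + (2 + D)/(-1 + P) (p(P, D) = 2 + (D + 2)/(P - 1) = 2 + (2 + D)/(-1 + P))
O(q) = -5 + 2*q² (O(q) = (q² + q*q) - 5 = (q² + q²) - 5 = 2*q² - 5 = -5 + 2*q²)
(O(p(-5, 2)) + I)² = ((-5 + 2*((2 + 2*(-5))/(-1 - 5))²) - 14)² = ((-5 + 2*((2 - 10)/(-6))²) - 14)² = ((-5 + 2*(-⅙*(-8))²) - 14)² = ((-5 + 2*(4/3)²) - 14)² = ((-5 + 2*(16/9)) - 14)² = ((-5 + 32/9) - 14)² = (-13/9 - 14)² = (-139/9)² = 19321/81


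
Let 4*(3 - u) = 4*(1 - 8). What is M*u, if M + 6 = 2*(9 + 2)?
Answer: 160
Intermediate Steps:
u = 10 (u = 3 - (1 - 8) = 3 - (-7) = 3 - 1/4*(-28) = 3 + 7 = 10)
M = 16 (M = -6 + 2*(9 + 2) = -6 + 2*11 = -6 + 22 = 16)
M*u = 16*10 = 160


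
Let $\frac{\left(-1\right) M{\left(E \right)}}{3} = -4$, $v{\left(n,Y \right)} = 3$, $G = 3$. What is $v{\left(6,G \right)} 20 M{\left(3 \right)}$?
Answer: $720$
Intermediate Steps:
$M{\left(E \right)} = 12$ ($M{\left(E \right)} = \left(-3\right) \left(-4\right) = 12$)
$v{\left(6,G \right)} 20 M{\left(3 \right)} = 3 \cdot 20 \cdot 12 = 60 \cdot 12 = 720$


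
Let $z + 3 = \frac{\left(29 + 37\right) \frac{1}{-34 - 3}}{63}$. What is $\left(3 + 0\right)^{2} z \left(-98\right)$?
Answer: $\frac{98826}{37} \approx 2671.0$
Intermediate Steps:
$z = - \frac{2353}{777}$ ($z = -3 + \frac{\left(29 + 37\right) \frac{1}{-34 - 3}}{63} = -3 + \frac{66}{-37} \cdot \frac{1}{63} = -3 + 66 \left(- \frac{1}{37}\right) \frac{1}{63} = -3 - \frac{22}{777} = - \frac{2353}{777} \approx -3.0283$)
$\left(3 + 0\right)^{2} z \left(-98\right) = \left(3 + 0\right)^{2} \left(- \frac{2353}{777}\right) \left(-98\right) = 3^{2} \left(- \frac{2353}{777}\right) \left(-98\right) = 9 \left(- \frac{2353}{777}\right) \left(-98\right) = \left(- \frac{7059}{259}\right) \left(-98\right) = \frac{98826}{37}$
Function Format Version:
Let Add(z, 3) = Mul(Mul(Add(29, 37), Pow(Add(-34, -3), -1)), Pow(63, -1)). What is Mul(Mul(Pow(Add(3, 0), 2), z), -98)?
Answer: Rational(98826, 37) ≈ 2671.0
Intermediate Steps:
z = Rational(-2353, 777) (z = Add(-3, Mul(Mul(Add(29, 37), Pow(Add(-34, -3), -1)), Pow(63, -1))) = Add(-3, Mul(Mul(66, Pow(-37, -1)), Rational(1, 63))) = Add(-3, Mul(Mul(66, Rational(-1, 37)), Rational(1, 63))) = Add(-3, Mul(Rational(-66, 37), Rational(1, 63))) = Add(-3, Rational(-22, 777)) = Rational(-2353, 777) ≈ -3.0283)
Mul(Mul(Pow(Add(3, 0), 2), z), -98) = Mul(Mul(Pow(Add(3, 0), 2), Rational(-2353, 777)), -98) = Mul(Mul(Pow(3, 2), Rational(-2353, 777)), -98) = Mul(Mul(9, Rational(-2353, 777)), -98) = Mul(Rational(-7059, 259), -98) = Rational(98826, 37)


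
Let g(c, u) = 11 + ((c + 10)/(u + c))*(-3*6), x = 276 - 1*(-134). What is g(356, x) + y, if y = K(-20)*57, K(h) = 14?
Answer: 306553/383 ≈ 800.40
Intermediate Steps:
x = 410 (x = 276 + 134 = 410)
g(c, u) = 11 - 18*(10 + c)/(c + u) (g(c, u) = 11 + ((10 + c)/(c + u))*(-18) = 11 - 18*(10 + c)/(c + u))
y = 798 (y = 14*57 = 798)
g(356, x) + y = (-180 - 7*356 + 11*410)/(356 + 410) + 798 = (-180 - 2492 + 4510)/766 + 798 = (1/766)*1838 + 798 = 919/383 + 798 = 306553/383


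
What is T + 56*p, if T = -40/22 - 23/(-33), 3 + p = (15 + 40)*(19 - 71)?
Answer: -5290861/33 ≈ -1.6033e+5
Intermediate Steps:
p = -2863 (p = -3 + (15 + 40)*(19 - 71) = -3 + 55*(-52) = -3 - 2860 = -2863)
T = -37/33 (T = -40*1/22 - 23*(-1/33) = -20/11 + 23/33 = -37/33 ≈ -1.1212)
T + 56*p = -37/33 + 56*(-2863) = -37/33 - 160328 = -5290861/33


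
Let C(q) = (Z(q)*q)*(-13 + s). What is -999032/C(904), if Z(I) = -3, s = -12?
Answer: -124879/8475 ≈ -14.735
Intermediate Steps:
C(q) = 75*q (C(q) = (-3*q)*(-13 - 12) = -3*q*(-25) = 75*q)
-999032/C(904) = -999032/(75*904) = -999032/67800 = -999032*1/67800 = -124879/8475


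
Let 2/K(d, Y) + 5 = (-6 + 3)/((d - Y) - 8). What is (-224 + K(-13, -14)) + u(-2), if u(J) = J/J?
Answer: -3575/16 ≈ -223.44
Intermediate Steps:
u(J) = 1
K(d, Y) = 2/(-5 - 3/(-8 + d - Y)) (K(d, Y) = 2/(-5 + (-6 + 3)/((d - Y) - 8)) = 2/(-5 - 3/(-8 + d - Y)))
(-224 + K(-13, -14)) + u(-2) = (-224 + 2*(-8 - 13 - 1*(-14))/(37 - 5*(-13) + 5*(-14))) + 1 = (-224 + 2*(-8 - 13 + 14)/(37 + 65 - 70)) + 1 = (-224 + 2*(-7)/32) + 1 = (-224 + 2*(1/32)*(-7)) + 1 = (-224 - 7/16) + 1 = -3591/16 + 1 = -3575/16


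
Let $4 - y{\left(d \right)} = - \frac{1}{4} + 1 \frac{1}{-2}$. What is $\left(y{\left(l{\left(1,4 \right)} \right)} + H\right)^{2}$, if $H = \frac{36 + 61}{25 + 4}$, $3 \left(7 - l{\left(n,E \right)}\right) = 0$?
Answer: $\frac{881721}{13456} \approx 65.526$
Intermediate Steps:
$l{\left(n,E \right)} = 7$ ($l{\left(n,E \right)} = 7 - 0 = 7 + 0 = 7$)
$H = \frac{97}{29} \approx 3.3448$
$y{\left(d \right)} = \frac{19}{4}$ ($y{\left(d \right)} = 4 - \left(- \frac{1}{4} + 1 \frac{1}{-2}\right) = 4 - \left(\left(-1\right) \frac{1}{4} + 1 \left(- \frac{1}{2}\right)\right) = 4 - \left(- \frac{1}{4} - \frac{1}{2}\right) = 4 - - \frac{3}{4} = 4 + \frac{3}{4} = \frac{19}{4}$)
$\left(y{\left(l{\left(1,4 \right)} \right)} + H\right)^{2} = \left(\frac{19}{4} + \frac{97}{29}\right)^{2} = \left(\frac{939}{116}\right)^{2} = \frac{881721}{13456}$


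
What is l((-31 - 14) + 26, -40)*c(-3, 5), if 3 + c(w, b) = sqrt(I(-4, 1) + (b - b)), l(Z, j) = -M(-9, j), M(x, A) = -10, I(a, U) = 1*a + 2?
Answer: -30 + 10*I*sqrt(2) ≈ -30.0 + 14.142*I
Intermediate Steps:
I(a, U) = 2 + a (I(a, U) = a + 2 = 2 + a)
l(Z, j) = 10 (l(Z, j) = -1*(-10) = 10)
c(w, b) = -3 + I*sqrt(2) (c(w, b) = -3 + sqrt((2 - 4) + (b - b)) = -3 + sqrt(-2 + 0) = -3 + sqrt(-2) = -3 + I*sqrt(2))
l((-31 - 14) + 26, -40)*c(-3, 5) = 10*(-3 + I*sqrt(2)) = -30 + 10*I*sqrt(2)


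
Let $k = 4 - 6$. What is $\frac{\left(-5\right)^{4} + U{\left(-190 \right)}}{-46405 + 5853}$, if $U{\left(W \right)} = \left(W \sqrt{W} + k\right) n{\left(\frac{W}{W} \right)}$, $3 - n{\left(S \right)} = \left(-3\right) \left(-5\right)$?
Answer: $- \frac{649}{40552} - \frac{285 i \sqrt{190}}{5069} \approx -0.016004 - 0.775 i$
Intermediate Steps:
$n{\left(S \right)} = -12$ ($n{\left(S \right)} = 3 - \left(-3\right) \left(-5\right) = 3 - 15 = -12$)
$k = -2$ ($k = 4 - 6 = -2$)
$U{\left(W \right)} = 24 - 12 W^{\frac{3}{2}}$ ($U{\left(W \right)} = \left(W \sqrt{W} - 2\right) \left(-12\right) = \left(W^{\frac{3}{2}} - 2\right) \left(-12\right) = \left(-2 + W^{\frac{3}{2}}\right) \left(-12\right) = 24 - 12 W^{\frac{3}{2}}$)
$\frac{\left(-5\right)^{4} + U{\left(-190 \right)}}{-46405 + 5853} = \frac{\left(-5\right)^{4} + \left(24 - 12 \left(-190\right)^{\frac{3}{2}}\right)}{-46405 + 5853} = \frac{625 + \left(24 - 12 \left(- 190 i \sqrt{190}\right)\right)}{-40552} = \left(625 + \left(24 + 2280 i \sqrt{190}\right)\right) \left(- \frac{1}{40552}\right) = \left(649 + 2280 i \sqrt{190}\right) \left(- \frac{1}{40552}\right) = - \frac{649}{40552} - \frac{285 i \sqrt{190}}{5069}$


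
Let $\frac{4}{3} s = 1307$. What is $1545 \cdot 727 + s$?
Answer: $\frac{4496781}{4} \approx 1.1242 \cdot 10^{6}$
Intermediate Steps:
$s = \frac{3921}{4}$ ($s = \frac{3}{4} \cdot 1307 = \frac{3921}{4} \approx 980.25$)
$1545 \cdot 727 + s = 1545 \cdot 727 + \frac{3921}{4} = 1123215 + \frac{3921}{4} = \frac{4496781}{4}$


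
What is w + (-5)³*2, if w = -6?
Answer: -256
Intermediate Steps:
w + (-5)³*2 = -6 + (-5)³*2 = -6 - 125*2 = -6 - 250 = -256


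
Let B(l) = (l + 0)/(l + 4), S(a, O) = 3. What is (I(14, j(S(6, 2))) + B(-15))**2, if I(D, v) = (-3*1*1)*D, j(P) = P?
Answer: 199809/121 ≈ 1651.3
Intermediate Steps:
B(l) = l/(4 + l)
I(D, v) = -3*D (I(D, v) = (-3*1)*D = -3*D)
(I(14, j(S(6, 2))) + B(-15))**2 = (-3*14 - 15/(4 - 15))**2 = (-42 - 15/(-11))**2 = (-42 - 15*(-1/11))**2 = (-42 + 15/11)**2 = (-447/11)**2 = 199809/121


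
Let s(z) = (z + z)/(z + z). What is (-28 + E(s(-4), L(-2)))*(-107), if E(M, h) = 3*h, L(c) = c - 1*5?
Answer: 5243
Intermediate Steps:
s(z) = 1 (s(z) = (2*z)/((2*z)) = (2*z)*(1/(2*z)) = 1)
L(c) = -5 + c (L(c) = c - 5 = -5 + c)
(-28 + E(s(-4), L(-2)))*(-107) = (-28 + 3*(-5 - 2))*(-107) = (-28 + 3*(-7))*(-107) = (-28 - 21)*(-107) = -49*(-107) = 5243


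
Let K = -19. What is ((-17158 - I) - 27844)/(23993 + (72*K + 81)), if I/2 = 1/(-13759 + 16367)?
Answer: -58682609/29608624 ≈ -1.9819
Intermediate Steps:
I = 1/1304 (I = 2/(-13759 + 16367) = 2/2608 = 2*(1/2608) = 1/1304 ≈ 0.00076687)
((-17158 - I) - 27844)/(23993 + (72*K + 81)) = ((-17158 - 1*1/1304) - 27844)/(23993 + (72*(-19) + 81)) = ((-17158 - 1/1304) - 27844)/(23993 + (-1368 + 81)) = (-22374033/1304 - 27844)/(23993 - 1287) = -58682609/1304/22706 = -58682609/1304*1/22706 = -58682609/29608624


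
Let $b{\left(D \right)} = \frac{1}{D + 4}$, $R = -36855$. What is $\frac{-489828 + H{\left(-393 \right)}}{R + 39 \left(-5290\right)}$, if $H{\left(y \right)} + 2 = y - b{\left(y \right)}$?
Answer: $\frac{63565582}{31530395} \approx 2.016$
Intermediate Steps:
$b{\left(D \right)} = \frac{1}{4 + D}$
$H{\left(y \right)} = -2 + y - \frac{1}{4 + y}$ ($H{\left(y \right)} = -2 + \left(y - \frac{1}{4 + y}\right) = -2 + y - \frac{1}{4 + y}$)
$\frac{-489828 + H{\left(-393 \right)}}{R + 39 \left(-5290\right)} = \frac{-489828 + \frac{-1 + \left(-2 - 393\right) \left(4 - 393\right)}{4 - 393}}{-36855 + 39 \left(-5290\right)} = \frac{-489828 + \frac{-1 - -153655}{-389}}{-36855 - 206310} = \frac{-489828 - \frac{-1 + 153655}{389}}{-243165} = \left(-489828 - \frac{153654}{389}\right) \left(- \frac{1}{243165}\right) = \left(- \frac{190696746}{389}\right) \left(- \frac{1}{243165}\right) = \frac{63565582}{31530395}$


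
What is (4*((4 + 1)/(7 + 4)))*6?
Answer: 120/11 ≈ 10.909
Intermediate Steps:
(4*((4 + 1)/(7 + 4)))*6 = (4*(5/11))*6 = (20/11)*6 = 120/11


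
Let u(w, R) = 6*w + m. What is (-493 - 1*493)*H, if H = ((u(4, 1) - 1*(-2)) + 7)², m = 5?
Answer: -1423784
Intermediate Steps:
u(w, R) = 5 + 6*w (u(w, R) = 6*w + 5 = 5 + 6*w)
H = 1444 (H = (((5 + 6*4) - 1*(-2)) + 7)² = (((5 + 24) + 2) + 7)² = ((29 + 2) + 7)² = (31 + 7)² = 38² = 1444)
(-493 - 1*493)*H = (-493 - 1*493)*1444 = (-493 - 493)*1444 = -986*1444 = -1423784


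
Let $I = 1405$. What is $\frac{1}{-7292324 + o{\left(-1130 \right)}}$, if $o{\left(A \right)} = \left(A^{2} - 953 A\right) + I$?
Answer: $- \frac{1}{4937129} \approx -2.0255 \cdot 10^{-7}$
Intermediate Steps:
$o{\left(A \right)} = 1405 + A^{2} - 953 A$ ($o{\left(A \right)} = \left(A^{2} - 953 A\right) + 1405 = 1405 + A^{2} - 953 A$)
$\frac{1}{-7292324 + o{\left(-1130 \right)}} = \frac{1}{-7292324 + \left(1405 + \left(-1130\right)^{2} - -1076890\right)} = \frac{1}{-7292324 + \left(1405 + 1276900 + 1076890\right)} = \frac{1}{-7292324 + 2355195} = \frac{1}{-4937129} = - \frac{1}{4937129}$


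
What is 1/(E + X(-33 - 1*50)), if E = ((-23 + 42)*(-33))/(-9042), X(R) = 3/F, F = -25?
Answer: -6850/347 ≈ -19.741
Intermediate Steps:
X(R) = -3/25 (X(R) = 3/(-25) = 3*(-1/25) = -3/25)
E = 19/274 (E = (19*(-33))*(-1/9042) = -627*(-1/9042) = 19/274 ≈ 0.069343)
1/(E + X(-33 - 1*50)) = 1/(19/274 - 3/25) = 1/(-347/6850) = -6850/347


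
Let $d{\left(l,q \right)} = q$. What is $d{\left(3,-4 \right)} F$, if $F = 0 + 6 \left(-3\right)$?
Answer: $72$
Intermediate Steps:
$F = -18$ ($F = 0 - 18 = -18$)
$d{\left(3,-4 \right)} F = \left(-4\right) \left(-18\right) = 72$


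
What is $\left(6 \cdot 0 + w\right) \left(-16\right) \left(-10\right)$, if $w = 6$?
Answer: $960$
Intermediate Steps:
$\left(6 \cdot 0 + w\right) \left(-16\right) \left(-10\right) = \left(6 \cdot 0 + 6\right) \left(-16\right) \left(-10\right) = \left(0 + 6\right) \left(-16\right) \left(-10\right) = 6 \left(-16\right) \left(-10\right) = \left(-96\right) \left(-10\right) = 960$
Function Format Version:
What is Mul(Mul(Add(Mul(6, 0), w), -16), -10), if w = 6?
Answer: 960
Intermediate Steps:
Mul(Mul(Add(Mul(6, 0), w), -16), -10) = Mul(Mul(Add(Mul(6, 0), 6), -16), -10) = Mul(Mul(Add(0, 6), -16), -10) = Mul(Mul(6, -16), -10) = Mul(-96, -10) = 960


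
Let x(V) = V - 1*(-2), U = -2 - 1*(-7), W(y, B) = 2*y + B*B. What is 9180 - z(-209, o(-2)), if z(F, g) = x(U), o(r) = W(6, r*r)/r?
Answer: 9173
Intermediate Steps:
W(y, B) = B² + 2*y (W(y, B) = 2*y + B² = B² + 2*y)
U = 5 (U = -2 + 7 = 5)
o(r) = (12 + r⁴)/r (o(r) = ((r*r)² + 2*6)/r = ((r²)² + 12)/r = (r⁴ + 12)/r = (12 + r⁴)/r)
x(V) = 2 + V (x(V) = V + 2 = 2 + V)
z(F, g) = 7 (z(F, g) = 2 + 5 = 7)
9180 - z(-209, o(-2)) = 9180 - 1*7 = 9180 - 7 = 9173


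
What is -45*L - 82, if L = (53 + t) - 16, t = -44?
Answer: 233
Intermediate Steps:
L = -7 (L = (53 - 44) - 16 = 9 - 16 = -7)
-45*L - 82 = -45*(-7) - 82 = 315 - 82 = 233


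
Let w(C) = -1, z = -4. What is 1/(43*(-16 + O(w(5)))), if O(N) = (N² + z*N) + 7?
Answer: -1/172 ≈ -0.0058140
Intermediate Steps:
O(N) = 7 + N² - 4*N (O(N) = (N² - 4*N) + 7 = 7 + N² - 4*N)
1/(43*(-16 + O(w(5)))) = 1/(43*(-16 + (7 + (-1)² - 4*(-1)))) = 1/(43*(-16 + (7 + 1 + 4))) = 1/(43*(-16 + 12)) = 1/(43*(-4)) = 1/(-172) = -1/172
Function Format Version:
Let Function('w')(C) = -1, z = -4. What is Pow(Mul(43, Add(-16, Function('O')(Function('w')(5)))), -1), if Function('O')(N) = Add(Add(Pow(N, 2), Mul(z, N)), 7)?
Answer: Rational(-1, 172) ≈ -0.0058140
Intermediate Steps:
Function('O')(N) = Add(7, Pow(N, 2), Mul(-4, N)) (Function('O')(N) = Add(Add(Pow(N, 2), Mul(-4, N)), 7) = Add(7, Pow(N, 2), Mul(-4, N)))
Pow(Mul(43, Add(-16, Function('O')(Function('w')(5)))), -1) = Pow(Mul(43, Add(-16, Add(7, Pow(-1, 2), Mul(-4, -1)))), -1) = Pow(Mul(43, Add(-16, Add(7, 1, 4))), -1) = Pow(Mul(43, Add(-16, 12)), -1) = Pow(Mul(43, -4), -1) = Pow(-172, -1) = Rational(-1, 172)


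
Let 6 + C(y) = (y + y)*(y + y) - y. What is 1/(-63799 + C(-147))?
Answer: 1/22778 ≈ 4.3902e-5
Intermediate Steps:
C(y) = -6 - y + 4*y² (C(y) = -6 + ((y + y)*(y + y) - y) = -6 + ((2*y)*(2*y) - y) = -6 + (4*y² - y) = -6 + (-y + 4*y²) = -6 - y + 4*y²)
1/(-63799 + C(-147)) = 1/(-63799 + (-6 - 1*(-147) + 4*(-147)²)) = 1/(-63799 + (-6 + 147 + 4*21609)) = 1/(-63799 + (-6 + 147 + 86436)) = 1/(-63799 + 86577) = 1/22778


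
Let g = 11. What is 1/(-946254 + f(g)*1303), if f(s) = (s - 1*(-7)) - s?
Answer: -1/937133 ≈ -1.0671e-6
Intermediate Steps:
f(s) = 7 (f(s) = (s + 7) - s = (7 + s) - s = 7)
1/(-946254 + f(g)*1303) = 1/(-946254 + 7*1303) = 1/(-946254 + 9121) = 1/(-937133) = -1/937133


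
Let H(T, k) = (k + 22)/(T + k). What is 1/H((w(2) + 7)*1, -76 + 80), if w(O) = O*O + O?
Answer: 17/26 ≈ 0.65385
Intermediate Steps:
w(O) = O + O**2 (w(O) = O**2 + O = O + O**2)
H(T, k) = (22 + k)/(T + k)
1/H((w(2) + 7)*1, -76 + 80) = 1/((22 + (-76 + 80))/((2*(1 + 2) + 7)*1 + (-76 + 80))) = 1/((22 + 4)/((2*3 + 7)*1 + 4)) = 1/(26/((6 + 7)*1 + 4)) = 1/(26/(13*1 + 4)) = 1/(26/(13 + 4)) = 1/(26/17) = 17/26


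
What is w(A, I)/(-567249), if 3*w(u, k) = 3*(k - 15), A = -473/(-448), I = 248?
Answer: -233/567249 ≈ -0.00041075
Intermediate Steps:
A = 473/448 (A = -473*(-1/448) = 473/448 ≈ 1.0558)
w(u, k) = -15 + k (w(u, k) = (3*(k - 15))/3 = (3*(-15 + k))/3 = (-45 + 3*k)/3 = -15 + k)
w(A, I)/(-567249) = (-15 + 248)/(-567249) = 233*(-1/567249) = -233/567249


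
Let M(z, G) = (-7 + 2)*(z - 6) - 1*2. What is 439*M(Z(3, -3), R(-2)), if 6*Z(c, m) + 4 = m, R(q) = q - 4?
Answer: 89117/6 ≈ 14853.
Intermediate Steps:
R(q) = -4 + q
Z(c, m) = -⅔ + m/6
M(z, G) = 28 - 5*z (M(z, G) = -5*(-6 + z) - 2 = (30 - 5*z) - 2 = 28 - 5*z)
439*M(Z(3, -3), R(-2)) = 439*(28 - 5*(-⅔ + (⅙)*(-3))) = 439*(28 - 5*(-⅔ - ½)) = 439*(28 - 5*(-7/6)) = 439*(28 + 35/6) = 439*(203/6) = 89117/6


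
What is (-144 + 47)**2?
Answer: 9409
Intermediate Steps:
(-144 + 47)**2 = (-97)**2 = 9409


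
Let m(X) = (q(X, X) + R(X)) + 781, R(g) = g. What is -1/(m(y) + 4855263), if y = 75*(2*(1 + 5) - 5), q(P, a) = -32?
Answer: -1/4856537 ≈ -2.0591e-7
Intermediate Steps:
y = 525 (y = 75*(2*6 - 5) = 75*(12 - 5) = 75*7 = 525)
m(X) = 749 + X (m(X) = (-32 + X) + 781 = 749 + X)
-1/(m(y) + 4855263) = -1/((749 + 525) + 4855263) = -1/(1274 + 4855263) = -1/4856537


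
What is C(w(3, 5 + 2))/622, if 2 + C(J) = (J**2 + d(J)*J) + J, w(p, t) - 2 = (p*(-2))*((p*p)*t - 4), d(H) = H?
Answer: 123727/311 ≈ 397.84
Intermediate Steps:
w(p, t) = 2 - 2*p*(-4 + t*p**2) (w(p, t) = 2 + (p*(-2))*((p*p)*t - 4) = 2 + (-2*p)*(p**2*t - 4) = 2 + (-2*p)*(t*p**2 - 4) = 2 + (-2*p)*(-4 + t*p**2) = 2 - 2*p*(-4 + t*p**2))
C(J) = -2 + J + 2*J**2 (C(J) = -2 + ((J**2 + J*J) + J) = -2 + ((J**2 + J**2) + J) = -2 + (2*J**2 + J) = -2 + (J + 2*J**2) = -2 + J + 2*J**2)
C(w(3, 5 + 2))/622 = (-2 + (2 + 8*3 - 2*(5 + 2)*3**3) + 2*(2 + 8*3 - 2*(5 + 2)*3**3)**2)/622 = (-2 + (2 + 24 - 2*7*27) + 2*(2 + 24 - 2*7*27)**2)*(1/622) = (-2 + (2 + 24 - 378) + 2*(2 + 24 - 378)**2)*(1/622) = (-2 - 352 + 2*(-352)**2)*(1/622) = (-2 - 352 + 2*123904)*(1/622) = (-2 - 352 + 247808)*(1/622) = 247454*(1/622) = 123727/311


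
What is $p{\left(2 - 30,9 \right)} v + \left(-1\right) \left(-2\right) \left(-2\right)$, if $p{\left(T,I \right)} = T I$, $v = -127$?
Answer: $32000$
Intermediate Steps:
$p{\left(T,I \right)} = I T$
$p{\left(2 - 30,9 \right)} v + \left(-1\right) \left(-2\right) \left(-2\right) = 9 \left(2 - 30\right) \left(-127\right) + \left(-1\right) \left(-2\right) \left(-2\right) = 9 \left(2 - 30\right) \left(-127\right) + 2 \left(-2\right) = 9 \left(-28\right) \left(-127\right) - 4 = \left(-252\right) \left(-127\right) - 4 = 32004 - 4 = 32000$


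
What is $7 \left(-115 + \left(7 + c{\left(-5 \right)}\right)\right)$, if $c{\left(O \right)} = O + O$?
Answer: $-826$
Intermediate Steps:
$c{\left(O \right)} = 2 O$
$7 \left(-115 + \left(7 + c{\left(-5 \right)}\right)\right) = 7 \left(-115 + \left(7 + 2 \left(-5\right)\right)\right) = 7 \left(-115 + \left(7 - 10\right)\right) = 7 \left(-115 - 3\right) = 7 \left(-118\right) = -826$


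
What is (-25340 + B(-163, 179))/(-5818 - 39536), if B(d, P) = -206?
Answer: 12773/22677 ≈ 0.56326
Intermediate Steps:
(-25340 + B(-163, 179))/(-5818 - 39536) = (-25340 - 206)/(-5818 - 39536) = -25546/(-45354) = -25546*(-1/45354) = 12773/22677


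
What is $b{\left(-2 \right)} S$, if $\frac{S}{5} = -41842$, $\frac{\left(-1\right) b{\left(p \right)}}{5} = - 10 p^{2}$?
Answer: $-41842000$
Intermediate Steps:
$b{\left(p \right)} = 50 p^{2}$ ($b{\left(p \right)} = - 5 \left(- 10 p^{2}\right) = 50 p^{2}$)
$S = -209210$ ($S = 5 \left(-41842\right) = -209210$)
$b{\left(-2 \right)} S = 50 \left(-2\right)^{2} \left(-209210\right) = 50 \cdot 4 \left(-209210\right) = 200 \left(-209210\right) = -41842000$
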